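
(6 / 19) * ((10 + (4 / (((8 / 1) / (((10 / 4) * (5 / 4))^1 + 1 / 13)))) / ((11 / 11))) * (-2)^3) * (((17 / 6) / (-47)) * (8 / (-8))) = -2159 / 1222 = -1.77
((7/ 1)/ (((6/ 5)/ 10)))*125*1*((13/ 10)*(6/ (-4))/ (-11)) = 56875/ 44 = 1292.61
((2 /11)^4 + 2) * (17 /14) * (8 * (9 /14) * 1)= 8965188 /717409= 12.50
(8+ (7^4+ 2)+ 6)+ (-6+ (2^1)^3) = 2419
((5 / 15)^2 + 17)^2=23716 / 81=292.79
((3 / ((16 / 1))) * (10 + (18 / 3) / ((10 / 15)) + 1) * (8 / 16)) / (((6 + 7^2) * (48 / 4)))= 1 / 352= 0.00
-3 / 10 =-0.30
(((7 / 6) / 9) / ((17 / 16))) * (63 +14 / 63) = 31864 / 4131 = 7.71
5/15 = 1/3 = 0.33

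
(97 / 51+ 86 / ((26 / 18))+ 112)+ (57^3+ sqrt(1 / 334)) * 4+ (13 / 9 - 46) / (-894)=2 * sqrt(334) / 167+ 1317524078635 / 1778166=740945.71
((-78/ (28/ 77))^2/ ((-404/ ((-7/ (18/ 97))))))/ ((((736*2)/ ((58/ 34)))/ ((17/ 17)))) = 402661259/ 80877568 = 4.98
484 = 484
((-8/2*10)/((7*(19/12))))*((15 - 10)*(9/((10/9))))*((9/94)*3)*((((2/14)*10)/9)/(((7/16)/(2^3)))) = -37324800/306299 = -121.86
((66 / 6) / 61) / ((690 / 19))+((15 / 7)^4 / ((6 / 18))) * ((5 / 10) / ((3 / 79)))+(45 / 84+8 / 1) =170059903333 / 202116180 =841.40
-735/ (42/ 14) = -245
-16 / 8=-2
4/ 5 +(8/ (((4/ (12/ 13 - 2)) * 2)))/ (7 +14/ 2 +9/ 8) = 5732/ 7865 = 0.73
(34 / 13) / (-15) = -34 / 195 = -0.17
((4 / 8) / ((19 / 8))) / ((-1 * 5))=-0.04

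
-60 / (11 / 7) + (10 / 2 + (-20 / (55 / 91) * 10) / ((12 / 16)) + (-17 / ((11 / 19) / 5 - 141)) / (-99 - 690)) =-55105492525 / 116159736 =-474.39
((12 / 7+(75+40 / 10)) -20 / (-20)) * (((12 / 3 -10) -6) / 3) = -2288 / 7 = -326.86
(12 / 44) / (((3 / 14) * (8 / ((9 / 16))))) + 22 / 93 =21347 / 65472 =0.33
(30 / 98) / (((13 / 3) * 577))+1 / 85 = 371374 / 31241665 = 0.01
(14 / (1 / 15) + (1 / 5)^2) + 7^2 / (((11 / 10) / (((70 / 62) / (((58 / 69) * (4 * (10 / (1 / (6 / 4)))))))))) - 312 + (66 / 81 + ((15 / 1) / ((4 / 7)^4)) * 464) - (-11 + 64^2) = 6524703129973 / 106801200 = 61092.04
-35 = -35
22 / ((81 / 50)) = 1100 / 81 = 13.58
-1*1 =-1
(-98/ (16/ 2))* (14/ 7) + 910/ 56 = -33/ 4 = -8.25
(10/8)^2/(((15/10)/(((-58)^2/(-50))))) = -841/12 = -70.08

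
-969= -969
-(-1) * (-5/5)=-1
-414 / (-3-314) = 414 / 317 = 1.31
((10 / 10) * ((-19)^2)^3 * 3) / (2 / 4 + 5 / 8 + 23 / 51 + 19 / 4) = 57584158344 / 2581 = 22310793.62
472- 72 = 400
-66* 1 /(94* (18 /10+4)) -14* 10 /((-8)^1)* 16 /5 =76163 /1363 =55.88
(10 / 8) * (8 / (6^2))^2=5 / 81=0.06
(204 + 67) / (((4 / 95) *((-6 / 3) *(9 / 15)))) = -128725 / 24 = -5363.54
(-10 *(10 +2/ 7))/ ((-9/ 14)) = 160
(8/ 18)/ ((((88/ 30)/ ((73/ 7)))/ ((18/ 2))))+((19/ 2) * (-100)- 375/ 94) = -6802045/ 7238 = -939.77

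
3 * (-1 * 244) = -732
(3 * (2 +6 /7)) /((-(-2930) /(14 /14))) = 6 /2051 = 0.00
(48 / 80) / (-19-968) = -1 / 1645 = -0.00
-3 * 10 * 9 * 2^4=-4320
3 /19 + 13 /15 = 292 /285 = 1.02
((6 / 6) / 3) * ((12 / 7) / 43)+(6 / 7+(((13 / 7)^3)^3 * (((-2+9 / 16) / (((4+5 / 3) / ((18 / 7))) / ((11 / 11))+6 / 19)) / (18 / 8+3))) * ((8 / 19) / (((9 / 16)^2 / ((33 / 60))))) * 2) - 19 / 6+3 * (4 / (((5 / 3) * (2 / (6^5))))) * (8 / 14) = 4098084879432892807 / 256897115203050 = 15952.24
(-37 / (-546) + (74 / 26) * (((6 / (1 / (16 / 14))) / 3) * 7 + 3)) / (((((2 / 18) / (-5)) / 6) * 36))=-147815 / 364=-406.09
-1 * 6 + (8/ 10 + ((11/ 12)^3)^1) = -4.43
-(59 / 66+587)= -38801 / 66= -587.89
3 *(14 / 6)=7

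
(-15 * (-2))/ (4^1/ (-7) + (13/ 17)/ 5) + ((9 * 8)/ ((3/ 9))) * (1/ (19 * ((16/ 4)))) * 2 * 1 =-104086/ 1577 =-66.00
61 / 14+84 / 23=2579 / 322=8.01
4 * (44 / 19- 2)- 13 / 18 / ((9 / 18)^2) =-278 / 171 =-1.63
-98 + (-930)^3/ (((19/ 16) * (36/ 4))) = -1429969862/ 19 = -75261571.68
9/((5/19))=171/5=34.20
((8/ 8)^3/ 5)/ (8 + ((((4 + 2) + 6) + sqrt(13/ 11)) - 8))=0.02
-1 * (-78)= 78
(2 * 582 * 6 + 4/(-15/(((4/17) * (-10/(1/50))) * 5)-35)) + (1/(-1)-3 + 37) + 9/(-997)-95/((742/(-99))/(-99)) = 298164688383985/51746451526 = 5762.03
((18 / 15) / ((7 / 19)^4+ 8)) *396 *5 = 103214232 / 348323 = 296.32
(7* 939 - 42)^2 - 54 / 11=469193517 / 11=42653956.09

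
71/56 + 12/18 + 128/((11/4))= 89591/1848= 48.48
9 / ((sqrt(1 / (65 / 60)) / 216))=2023.38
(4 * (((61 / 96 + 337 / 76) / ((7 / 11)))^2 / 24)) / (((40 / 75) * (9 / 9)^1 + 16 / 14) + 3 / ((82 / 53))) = 303000194035 / 103558781952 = 2.93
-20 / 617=-0.03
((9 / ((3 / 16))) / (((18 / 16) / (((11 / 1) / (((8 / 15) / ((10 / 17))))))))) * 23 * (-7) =-83341.18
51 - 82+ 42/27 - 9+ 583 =4901/9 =544.56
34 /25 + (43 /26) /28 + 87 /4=421677 /18200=23.17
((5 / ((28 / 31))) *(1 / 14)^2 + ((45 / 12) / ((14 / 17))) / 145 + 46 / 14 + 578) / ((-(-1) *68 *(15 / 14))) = 7.98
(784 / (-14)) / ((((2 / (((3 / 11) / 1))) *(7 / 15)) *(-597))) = 60 / 2189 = 0.03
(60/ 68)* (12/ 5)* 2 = 72/ 17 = 4.24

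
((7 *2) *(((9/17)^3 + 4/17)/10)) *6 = 15834/4913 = 3.22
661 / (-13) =-661 / 13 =-50.85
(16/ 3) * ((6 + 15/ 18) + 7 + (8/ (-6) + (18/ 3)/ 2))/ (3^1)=248/ 9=27.56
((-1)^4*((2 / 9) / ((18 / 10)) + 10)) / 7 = 820 / 567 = 1.45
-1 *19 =-19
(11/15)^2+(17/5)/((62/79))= 67937/13950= 4.87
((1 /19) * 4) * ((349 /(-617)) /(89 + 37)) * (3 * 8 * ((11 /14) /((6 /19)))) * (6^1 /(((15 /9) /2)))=-61424 /151165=-0.41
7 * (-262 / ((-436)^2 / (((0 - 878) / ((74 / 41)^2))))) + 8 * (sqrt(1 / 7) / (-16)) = 676708403 / 260241424 - sqrt(7) / 14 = 2.41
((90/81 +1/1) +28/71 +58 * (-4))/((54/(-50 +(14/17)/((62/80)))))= 1891013065/9092331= 207.98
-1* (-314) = 314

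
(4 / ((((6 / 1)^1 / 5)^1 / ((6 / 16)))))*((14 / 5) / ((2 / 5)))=35 / 4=8.75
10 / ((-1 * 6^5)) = -5 / 3888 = -0.00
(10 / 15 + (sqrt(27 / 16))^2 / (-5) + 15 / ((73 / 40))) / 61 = 149767 / 1068720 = 0.14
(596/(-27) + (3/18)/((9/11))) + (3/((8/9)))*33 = 19333/216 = 89.50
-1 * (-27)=27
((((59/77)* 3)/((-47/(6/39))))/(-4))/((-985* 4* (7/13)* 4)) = -177/798496160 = -0.00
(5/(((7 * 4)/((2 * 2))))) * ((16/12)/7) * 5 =100/147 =0.68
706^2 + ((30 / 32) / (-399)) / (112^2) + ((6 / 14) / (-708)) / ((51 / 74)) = 40034947012529467 / 80321138688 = 498436.00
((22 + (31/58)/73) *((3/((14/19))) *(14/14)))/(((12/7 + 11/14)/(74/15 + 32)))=490401077/370475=1323.71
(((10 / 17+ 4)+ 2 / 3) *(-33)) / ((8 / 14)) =-5159 / 17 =-303.47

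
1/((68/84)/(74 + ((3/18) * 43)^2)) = 154.86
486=486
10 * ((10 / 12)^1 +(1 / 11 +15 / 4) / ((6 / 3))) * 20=18175 / 33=550.76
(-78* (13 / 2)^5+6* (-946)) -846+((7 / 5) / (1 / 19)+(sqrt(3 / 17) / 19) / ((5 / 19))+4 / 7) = -510452049 / 560+sqrt(51) / 85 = -911521.43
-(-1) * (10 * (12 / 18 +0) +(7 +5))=56 / 3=18.67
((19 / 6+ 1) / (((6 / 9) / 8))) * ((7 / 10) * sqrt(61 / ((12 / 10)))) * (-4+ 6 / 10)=-119 * sqrt(1830) / 6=-848.44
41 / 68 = 0.60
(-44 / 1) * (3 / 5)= -132 / 5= -26.40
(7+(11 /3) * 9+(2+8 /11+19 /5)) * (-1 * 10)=-5118 /11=-465.27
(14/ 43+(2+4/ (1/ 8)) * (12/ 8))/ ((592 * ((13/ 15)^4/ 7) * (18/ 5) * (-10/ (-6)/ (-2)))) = -260701875/ 727048816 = -0.36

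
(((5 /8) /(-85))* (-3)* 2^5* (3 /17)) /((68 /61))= 0.11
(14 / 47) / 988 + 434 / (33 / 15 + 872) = 34601 / 69654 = 0.50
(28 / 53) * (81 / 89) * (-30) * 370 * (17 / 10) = -42797160 / 4717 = -9072.96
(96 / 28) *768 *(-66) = -1216512 / 7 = -173787.43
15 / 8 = 1.88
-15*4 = -60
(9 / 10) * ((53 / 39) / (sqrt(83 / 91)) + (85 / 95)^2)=2601 / 3610 + 159 * sqrt(7553) / 10790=2.00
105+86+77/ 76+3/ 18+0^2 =192.18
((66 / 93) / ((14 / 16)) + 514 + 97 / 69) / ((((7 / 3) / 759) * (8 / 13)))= 3315876135 / 12152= 272866.70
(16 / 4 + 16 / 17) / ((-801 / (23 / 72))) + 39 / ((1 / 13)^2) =538497721 / 81702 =6591.00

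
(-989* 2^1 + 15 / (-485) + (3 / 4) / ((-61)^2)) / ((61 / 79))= -225606454495 / 88068628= -2561.71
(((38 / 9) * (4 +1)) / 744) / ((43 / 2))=0.00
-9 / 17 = -0.53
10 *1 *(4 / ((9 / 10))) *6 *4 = 3200 / 3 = 1066.67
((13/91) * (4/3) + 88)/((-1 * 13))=-1852/273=-6.78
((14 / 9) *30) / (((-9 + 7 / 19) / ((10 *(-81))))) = 179550 / 41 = 4379.27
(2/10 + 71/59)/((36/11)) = 253/590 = 0.43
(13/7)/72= 13/504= 0.03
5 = 5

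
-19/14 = -1.36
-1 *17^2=-289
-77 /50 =-1.54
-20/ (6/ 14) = -140/ 3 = -46.67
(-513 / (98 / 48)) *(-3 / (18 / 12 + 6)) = 24624 / 245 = 100.51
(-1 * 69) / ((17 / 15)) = -1035 / 17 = -60.88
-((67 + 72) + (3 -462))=320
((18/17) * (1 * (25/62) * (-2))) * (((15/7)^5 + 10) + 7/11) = -273164400/5731187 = -47.66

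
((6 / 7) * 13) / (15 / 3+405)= 39 / 1435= 0.03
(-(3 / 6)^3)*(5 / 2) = -5 / 16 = -0.31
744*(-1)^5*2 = -1488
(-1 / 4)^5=-1 / 1024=-0.00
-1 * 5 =-5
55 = 55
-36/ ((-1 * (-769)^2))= 36/ 591361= 0.00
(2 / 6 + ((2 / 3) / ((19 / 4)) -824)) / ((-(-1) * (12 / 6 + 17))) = -15647 / 361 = -43.34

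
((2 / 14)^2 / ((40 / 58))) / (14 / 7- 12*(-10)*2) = 29 / 237160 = 0.00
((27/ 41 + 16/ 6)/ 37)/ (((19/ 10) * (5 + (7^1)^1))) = 2045/ 518814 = 0.00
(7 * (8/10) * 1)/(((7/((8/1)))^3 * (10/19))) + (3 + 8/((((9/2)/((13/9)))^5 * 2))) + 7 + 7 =140509381199081/4271310891225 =32.90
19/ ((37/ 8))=152/ 37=4.11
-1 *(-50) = 50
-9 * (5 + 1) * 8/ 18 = -24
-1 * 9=-9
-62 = -62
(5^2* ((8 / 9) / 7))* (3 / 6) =100 / 63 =1.59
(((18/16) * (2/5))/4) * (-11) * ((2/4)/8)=-99/1280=-0.08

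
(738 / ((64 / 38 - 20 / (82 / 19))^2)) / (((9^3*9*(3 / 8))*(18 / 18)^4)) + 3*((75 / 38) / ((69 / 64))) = 6972962089588 / 1261741179519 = 5.53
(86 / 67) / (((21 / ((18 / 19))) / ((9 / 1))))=4644 / 8911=0.52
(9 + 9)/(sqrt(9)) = 6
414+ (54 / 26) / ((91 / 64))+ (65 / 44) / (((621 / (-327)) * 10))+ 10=9166800809 / 21549528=425.38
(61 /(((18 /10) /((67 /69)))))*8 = 163480 /621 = 263.25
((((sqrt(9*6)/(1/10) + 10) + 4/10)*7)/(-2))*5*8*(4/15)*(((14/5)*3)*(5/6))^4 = -2689120*sqrt(6) - 13983424/15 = -7519200.12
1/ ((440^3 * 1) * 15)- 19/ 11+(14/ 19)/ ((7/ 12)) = -11267519981/ 24277440000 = -0.46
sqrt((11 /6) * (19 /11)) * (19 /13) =19 * sqrt(114) /78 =2.60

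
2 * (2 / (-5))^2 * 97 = 776 / 25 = 31.04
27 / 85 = 0.32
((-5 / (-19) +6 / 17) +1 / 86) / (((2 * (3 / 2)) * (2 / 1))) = 17437 / 166668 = 0.10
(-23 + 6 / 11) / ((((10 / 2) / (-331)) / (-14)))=-1144598 / 55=-20810.87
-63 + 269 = 206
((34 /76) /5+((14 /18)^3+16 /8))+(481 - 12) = 65315773 /138510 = 471.56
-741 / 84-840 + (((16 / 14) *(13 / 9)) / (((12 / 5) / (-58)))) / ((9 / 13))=-6167461 / 6804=-906.45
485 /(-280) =-97 /56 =-1.73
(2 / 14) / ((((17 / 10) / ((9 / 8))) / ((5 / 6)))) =75 / 952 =0.08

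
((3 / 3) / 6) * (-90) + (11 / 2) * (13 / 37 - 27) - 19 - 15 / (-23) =-153108 / 851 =-179.92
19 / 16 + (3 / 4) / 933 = 5913 / 4976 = 1.19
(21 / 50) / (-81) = -0.01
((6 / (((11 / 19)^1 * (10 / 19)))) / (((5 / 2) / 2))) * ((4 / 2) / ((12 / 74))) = 53428 / 275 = 194.28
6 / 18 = 1 / 3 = 0.33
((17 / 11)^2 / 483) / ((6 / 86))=12427 / 175329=0.07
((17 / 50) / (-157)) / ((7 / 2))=-17 / 27475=-0.00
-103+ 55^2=2922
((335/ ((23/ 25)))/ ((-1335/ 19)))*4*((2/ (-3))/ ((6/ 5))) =636500/ 55269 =11.52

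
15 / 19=0.79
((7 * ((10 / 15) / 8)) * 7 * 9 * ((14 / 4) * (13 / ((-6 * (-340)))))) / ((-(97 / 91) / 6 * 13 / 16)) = -93639 / 16490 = -5.68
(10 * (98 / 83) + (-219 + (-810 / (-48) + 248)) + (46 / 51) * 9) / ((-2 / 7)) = -5199243 / 22576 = -230.30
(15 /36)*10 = 25 /6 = 4.17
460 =460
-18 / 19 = -0.95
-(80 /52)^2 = -400 /169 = -2.37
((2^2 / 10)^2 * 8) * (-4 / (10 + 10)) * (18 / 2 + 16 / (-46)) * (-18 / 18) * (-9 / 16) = -3582 / 2875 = -1.25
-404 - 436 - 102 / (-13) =-10818 / 13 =-832.15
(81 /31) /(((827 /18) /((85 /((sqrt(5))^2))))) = 24786 /25637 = 0.97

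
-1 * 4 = -4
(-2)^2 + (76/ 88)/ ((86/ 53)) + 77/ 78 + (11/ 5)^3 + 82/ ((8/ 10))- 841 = -6662434547/ 9223500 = -722.33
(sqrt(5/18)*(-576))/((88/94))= -1128*sqrt(10)/11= -324.28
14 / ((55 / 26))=364 / 55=6.62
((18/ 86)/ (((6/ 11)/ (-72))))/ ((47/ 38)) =-45144/ 2021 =-22.34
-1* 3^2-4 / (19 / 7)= -10.47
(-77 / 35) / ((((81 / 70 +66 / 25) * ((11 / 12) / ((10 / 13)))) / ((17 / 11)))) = -0.75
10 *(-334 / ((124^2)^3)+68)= 680.00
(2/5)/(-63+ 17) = -1/115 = -0.01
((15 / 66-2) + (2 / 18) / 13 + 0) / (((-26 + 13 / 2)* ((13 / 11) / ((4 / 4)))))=4541 / 59319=0.08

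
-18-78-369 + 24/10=-2313/5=-462.60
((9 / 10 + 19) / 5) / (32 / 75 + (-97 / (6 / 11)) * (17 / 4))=-796 / 151073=-0.01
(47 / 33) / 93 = 47 / 3069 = 0.02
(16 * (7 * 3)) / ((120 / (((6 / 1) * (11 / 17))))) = 924 / 85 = 10.87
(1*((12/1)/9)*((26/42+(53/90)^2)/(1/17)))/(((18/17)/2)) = 15826507/382725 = 41.35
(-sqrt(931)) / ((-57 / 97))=51.92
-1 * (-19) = 19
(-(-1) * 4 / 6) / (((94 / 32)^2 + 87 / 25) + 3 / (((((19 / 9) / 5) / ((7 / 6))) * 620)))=7539200 / 137088399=0.05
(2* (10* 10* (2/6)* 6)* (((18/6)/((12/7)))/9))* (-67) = -46900/9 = -5211.11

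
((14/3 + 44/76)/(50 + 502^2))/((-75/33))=-299/32652450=-0.00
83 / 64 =1.30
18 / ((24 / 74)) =111 / 2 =55.50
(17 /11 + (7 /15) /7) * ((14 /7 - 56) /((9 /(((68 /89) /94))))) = -18088 /230065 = -0.08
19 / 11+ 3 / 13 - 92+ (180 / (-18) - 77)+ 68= -109.04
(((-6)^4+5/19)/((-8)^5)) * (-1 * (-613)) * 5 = -75487885/622592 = -121.25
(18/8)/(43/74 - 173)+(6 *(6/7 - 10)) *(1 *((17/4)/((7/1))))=-13887231/416794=-33.32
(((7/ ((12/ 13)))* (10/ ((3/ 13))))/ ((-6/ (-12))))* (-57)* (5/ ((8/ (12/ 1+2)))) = -3933475/ 12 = -327789.58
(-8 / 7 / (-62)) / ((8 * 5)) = 1 / 2170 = 0.00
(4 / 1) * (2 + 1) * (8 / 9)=32 / 3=10.67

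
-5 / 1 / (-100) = 1 / 20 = 0.05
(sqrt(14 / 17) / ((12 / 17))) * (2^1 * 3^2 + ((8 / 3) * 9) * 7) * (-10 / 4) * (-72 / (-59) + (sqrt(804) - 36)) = -155 * sqrt(47838) / 2 + 79515 * sqrt(238) / 59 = 3840.76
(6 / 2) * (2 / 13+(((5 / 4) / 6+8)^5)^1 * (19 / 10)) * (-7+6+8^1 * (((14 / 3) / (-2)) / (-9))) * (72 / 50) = 2125333196384311 / 6469632000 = 328509.13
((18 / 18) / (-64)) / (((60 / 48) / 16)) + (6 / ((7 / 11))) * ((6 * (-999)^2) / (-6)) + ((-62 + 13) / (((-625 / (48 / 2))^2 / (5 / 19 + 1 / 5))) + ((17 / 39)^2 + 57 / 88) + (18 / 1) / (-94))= -15376881836951733146777 / 1634148140625000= -9409723.30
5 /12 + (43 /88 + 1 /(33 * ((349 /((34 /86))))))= 0.91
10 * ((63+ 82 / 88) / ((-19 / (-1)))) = 14065 / 418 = 33.65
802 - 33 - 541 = 228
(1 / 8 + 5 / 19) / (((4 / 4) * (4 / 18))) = 1.75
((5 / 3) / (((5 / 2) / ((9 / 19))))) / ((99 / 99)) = 6 / 19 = 0.32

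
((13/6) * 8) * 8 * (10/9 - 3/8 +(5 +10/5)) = 28964/27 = 1072.74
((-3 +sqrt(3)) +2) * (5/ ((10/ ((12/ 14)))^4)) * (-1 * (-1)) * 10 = -162/ 60025 +162 * sqrt(3)/ 60025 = 0.00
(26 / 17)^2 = 676 / 289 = 2.34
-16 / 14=-8 / 7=-1.14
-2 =-2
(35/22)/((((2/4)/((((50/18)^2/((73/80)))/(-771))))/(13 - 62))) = 85750000/50148153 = 1.71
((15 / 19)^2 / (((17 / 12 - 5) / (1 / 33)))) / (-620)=45 / 5293343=0.00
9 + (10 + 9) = 28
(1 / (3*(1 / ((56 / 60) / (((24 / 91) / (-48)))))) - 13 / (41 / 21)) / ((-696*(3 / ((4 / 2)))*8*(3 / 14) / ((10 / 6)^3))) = 20431775 / 124816464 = 0.16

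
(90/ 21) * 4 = 120/ 7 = 17.14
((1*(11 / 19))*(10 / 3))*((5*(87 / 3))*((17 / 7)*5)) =1355750 / 399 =3397.87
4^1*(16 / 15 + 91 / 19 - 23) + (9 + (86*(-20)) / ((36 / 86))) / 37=-5674789 / 31635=-179.38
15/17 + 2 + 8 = 185/17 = 10.88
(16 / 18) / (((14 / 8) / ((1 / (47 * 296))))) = 4 / 109557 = 0.00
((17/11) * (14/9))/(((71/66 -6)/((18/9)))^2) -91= -90.60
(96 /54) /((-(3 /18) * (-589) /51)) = 544 /589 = 0.92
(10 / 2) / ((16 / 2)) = 5 / 8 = 0.62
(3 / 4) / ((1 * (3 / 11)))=11 / 4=2.75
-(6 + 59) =-65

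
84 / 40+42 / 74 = 987 / 370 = 2.67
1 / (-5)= -1 / 5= -0.20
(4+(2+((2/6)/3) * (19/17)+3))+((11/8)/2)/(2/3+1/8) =58097/5814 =9.99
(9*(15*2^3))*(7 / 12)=630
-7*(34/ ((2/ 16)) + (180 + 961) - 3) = -9870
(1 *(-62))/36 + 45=779/18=43.28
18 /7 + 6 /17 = 2.92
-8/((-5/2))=16/5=3.20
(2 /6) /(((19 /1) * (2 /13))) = 13 /114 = 0.11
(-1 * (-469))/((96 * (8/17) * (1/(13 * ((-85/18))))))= -637.31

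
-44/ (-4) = 11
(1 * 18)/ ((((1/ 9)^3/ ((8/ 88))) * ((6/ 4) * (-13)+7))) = -26244/ 275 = -95.43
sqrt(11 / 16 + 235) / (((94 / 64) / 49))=1176 * sqrt(419) / 47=512.17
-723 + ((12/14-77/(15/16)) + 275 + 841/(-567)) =-530.76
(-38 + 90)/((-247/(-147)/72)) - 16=42032/19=2212.21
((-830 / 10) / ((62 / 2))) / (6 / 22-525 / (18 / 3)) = 1826 / 59489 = 0.03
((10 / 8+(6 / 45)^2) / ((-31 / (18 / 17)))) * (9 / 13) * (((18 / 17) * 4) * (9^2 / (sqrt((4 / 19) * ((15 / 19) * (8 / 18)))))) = -37.84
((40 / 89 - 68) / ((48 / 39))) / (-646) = 0.08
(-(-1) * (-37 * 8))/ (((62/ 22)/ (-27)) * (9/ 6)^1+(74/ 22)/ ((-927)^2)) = 5595950448/ 2959837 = 1890.63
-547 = -547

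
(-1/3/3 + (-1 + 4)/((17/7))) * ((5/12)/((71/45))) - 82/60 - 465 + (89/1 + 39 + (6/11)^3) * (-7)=-65700397577/48195510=-1363.21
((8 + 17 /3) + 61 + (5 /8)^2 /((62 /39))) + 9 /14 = 6295867 /83328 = 75.56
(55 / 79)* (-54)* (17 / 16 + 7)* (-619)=118578735 / 632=187624.58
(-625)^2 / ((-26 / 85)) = -33203125 / 26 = -1277043.27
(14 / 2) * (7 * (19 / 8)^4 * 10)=31928645 / 2048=15590.16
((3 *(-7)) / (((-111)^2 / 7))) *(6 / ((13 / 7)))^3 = -1210104 / 3007693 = -0.40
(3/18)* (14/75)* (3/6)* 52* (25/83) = 182/747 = 0.24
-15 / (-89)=15 / 89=0.17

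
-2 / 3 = -0.67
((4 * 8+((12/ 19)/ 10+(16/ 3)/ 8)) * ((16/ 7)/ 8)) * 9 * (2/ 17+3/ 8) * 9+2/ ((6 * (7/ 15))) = 603809/ 1615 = 373.88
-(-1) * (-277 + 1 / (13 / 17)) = -3584 / 13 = -275.69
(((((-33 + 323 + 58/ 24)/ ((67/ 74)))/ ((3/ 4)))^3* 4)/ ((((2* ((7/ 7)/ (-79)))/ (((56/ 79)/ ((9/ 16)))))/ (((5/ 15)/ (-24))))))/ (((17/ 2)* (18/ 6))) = 7843741595836292608/ 905747473737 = 8659965.19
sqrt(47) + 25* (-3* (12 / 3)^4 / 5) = -3840 + sqrt(47) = -3833.14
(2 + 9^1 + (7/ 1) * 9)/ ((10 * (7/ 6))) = 222/ 35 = 6.34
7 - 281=-274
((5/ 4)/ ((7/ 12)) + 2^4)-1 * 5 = 92/ 7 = 13.14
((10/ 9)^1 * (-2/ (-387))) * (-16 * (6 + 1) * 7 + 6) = -4.47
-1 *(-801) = 801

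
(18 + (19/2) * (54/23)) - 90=-1143/23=-49.70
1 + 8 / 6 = 7 / 3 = 2.33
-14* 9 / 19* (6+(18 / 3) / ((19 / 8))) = -20412 / 361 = -56.54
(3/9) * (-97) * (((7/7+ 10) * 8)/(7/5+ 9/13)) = -69355/51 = -1359.90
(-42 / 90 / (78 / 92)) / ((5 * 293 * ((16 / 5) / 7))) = -1127 / 1371240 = -0.00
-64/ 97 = -0.66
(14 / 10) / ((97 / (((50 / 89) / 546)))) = 5 / 336687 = 0.00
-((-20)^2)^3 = -64000000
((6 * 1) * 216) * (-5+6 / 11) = -63504 / 11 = -5773.09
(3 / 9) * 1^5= 1 / 3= 0.33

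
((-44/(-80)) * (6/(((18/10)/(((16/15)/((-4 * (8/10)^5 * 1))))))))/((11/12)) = -1.63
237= 237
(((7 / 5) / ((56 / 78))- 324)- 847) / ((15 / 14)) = -163667 / 150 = -1091.11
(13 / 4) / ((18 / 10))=1.81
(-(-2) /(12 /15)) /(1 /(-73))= -365 /2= -182.50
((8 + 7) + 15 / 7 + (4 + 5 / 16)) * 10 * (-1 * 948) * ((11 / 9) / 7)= -35513.72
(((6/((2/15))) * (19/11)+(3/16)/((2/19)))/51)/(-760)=-491/239360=-0.00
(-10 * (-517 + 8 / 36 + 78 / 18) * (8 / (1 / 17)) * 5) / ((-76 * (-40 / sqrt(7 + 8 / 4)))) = 196010 / 57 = 3438.77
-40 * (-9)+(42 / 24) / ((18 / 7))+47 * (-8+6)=19201 / 72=266.68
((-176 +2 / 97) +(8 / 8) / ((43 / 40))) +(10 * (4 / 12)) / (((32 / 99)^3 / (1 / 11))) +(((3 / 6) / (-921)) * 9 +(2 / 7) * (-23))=-25355321049375 / 146857639936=-172.65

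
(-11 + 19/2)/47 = -3/94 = -0.03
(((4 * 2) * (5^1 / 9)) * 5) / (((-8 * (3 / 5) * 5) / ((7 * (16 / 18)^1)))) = -1400 / 243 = -5.76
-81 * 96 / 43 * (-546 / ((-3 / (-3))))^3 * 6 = 7594259452416 / 43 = 176610684939.91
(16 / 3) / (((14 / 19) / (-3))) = -152 / 7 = -21.71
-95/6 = -15.83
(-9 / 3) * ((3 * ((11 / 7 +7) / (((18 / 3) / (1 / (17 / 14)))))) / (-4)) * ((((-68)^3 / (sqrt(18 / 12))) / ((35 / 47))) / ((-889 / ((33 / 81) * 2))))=19124864 * sqrt(6) / 56007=836.43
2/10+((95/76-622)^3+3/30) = -76542062839/320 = -239193946.37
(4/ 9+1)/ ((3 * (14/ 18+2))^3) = 39/ 15625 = 0.00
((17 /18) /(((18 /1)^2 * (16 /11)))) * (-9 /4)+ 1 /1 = 1.00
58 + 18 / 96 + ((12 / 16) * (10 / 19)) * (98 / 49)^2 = 18169 / 304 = 59.77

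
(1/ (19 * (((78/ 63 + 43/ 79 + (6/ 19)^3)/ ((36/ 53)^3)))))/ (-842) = -13971115872/ 1293683268507319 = -0.00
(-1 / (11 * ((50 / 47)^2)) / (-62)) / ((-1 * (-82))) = 2209 / 139810000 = 0.00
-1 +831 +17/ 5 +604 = 7187/ 5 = 1437.40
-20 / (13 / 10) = -200 / 13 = -15.38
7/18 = 0.39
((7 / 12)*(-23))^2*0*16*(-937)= 0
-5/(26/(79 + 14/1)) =-465/26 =-17.88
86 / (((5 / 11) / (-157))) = -148522 / 5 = -29704.40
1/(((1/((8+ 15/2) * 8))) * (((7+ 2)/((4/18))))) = 248/81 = 3.06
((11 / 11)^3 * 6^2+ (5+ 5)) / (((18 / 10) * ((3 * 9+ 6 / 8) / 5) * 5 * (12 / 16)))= 3680 / 2997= 1.23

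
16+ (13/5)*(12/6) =106/5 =21.20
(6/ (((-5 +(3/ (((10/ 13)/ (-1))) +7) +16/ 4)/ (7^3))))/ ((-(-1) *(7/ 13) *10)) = 182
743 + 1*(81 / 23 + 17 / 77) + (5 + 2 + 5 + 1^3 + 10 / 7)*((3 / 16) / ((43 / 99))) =131065167 / 174064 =752.97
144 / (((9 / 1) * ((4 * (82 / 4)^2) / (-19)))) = -304 / 1681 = -0.18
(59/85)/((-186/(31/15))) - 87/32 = -333719/122400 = -2.73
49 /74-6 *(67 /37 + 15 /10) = -1421 /74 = -19.20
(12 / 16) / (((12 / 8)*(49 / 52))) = 26 / 49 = 0.53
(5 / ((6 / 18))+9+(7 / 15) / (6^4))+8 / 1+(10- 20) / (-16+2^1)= 4451809 / 136080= 32.71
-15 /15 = -1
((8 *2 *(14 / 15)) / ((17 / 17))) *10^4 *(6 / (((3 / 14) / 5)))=62720000 / 3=20906666.67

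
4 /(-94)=-0.04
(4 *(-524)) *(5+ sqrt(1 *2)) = -10480 - 2096 *sqrt(2) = -13444.19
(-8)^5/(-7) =32768/7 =4681.14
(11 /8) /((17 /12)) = 0.97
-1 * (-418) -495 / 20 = 1573 / 4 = 393.25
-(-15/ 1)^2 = -225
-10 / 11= -0.91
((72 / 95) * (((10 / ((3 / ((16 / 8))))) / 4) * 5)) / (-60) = -2 / 19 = -0.11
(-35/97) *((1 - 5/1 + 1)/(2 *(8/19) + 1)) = 57/97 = 0.59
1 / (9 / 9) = 1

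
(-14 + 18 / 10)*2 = -122 / 5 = -24.40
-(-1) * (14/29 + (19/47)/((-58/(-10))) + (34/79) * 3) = 198513/107677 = 1.84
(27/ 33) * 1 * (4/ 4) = 9/ 11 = 0.82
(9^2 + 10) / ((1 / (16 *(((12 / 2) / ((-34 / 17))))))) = -4368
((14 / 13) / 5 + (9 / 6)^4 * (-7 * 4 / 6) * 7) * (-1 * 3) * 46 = 5925927 / 260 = 22792.03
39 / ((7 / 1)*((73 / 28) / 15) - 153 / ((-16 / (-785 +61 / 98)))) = -917280 / 176385739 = -0.01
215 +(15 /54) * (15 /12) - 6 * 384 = -150383 /72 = -2088.65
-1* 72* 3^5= -17496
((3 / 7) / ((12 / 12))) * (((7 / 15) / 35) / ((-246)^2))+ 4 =42361201 / 10590300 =4.00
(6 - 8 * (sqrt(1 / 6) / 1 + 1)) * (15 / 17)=-20 * sqrt(6) / 17 - 30 / 17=-4.65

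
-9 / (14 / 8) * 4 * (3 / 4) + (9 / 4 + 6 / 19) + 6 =-3651 / 532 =-6.86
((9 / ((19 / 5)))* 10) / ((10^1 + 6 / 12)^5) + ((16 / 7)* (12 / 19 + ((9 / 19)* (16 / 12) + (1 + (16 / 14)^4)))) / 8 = 1.13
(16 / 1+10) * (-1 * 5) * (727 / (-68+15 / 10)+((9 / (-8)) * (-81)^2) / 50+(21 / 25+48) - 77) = 129131977 / 5320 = 24272.93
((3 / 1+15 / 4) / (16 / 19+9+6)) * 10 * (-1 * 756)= -138510 / 43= -3221.16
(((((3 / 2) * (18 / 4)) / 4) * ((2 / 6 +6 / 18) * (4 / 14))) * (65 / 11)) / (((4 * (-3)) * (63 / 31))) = -2015 / 25872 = -0.08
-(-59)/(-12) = -59/12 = -4.92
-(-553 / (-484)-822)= 397295 / 484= 820.86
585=585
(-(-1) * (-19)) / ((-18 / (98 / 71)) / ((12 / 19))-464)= 0.04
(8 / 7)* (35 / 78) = 20 / 39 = 0.51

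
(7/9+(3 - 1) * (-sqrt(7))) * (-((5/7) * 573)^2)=-912025/7+16416450 * sqrt(7)/49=756115.70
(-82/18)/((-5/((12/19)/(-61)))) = -164/17385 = -0.01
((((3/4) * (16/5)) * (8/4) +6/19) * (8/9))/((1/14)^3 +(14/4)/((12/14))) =3556224/3193615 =1.11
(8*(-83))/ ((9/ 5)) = -3320/ 9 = -368.89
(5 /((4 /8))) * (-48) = -480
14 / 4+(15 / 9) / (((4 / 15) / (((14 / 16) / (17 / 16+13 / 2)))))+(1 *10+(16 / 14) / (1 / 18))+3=32012 / 847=37.79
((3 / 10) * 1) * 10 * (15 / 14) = 45 / 14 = 3.21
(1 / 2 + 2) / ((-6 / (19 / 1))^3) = -34295 / 432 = -79.39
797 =797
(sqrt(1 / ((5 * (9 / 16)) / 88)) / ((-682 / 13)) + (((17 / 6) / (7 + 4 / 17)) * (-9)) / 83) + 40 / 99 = 243629 / 673794 - 52 * sqrt(110) / 5115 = 0.25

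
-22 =-22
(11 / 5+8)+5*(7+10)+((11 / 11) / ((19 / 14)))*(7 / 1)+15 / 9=29077 / 285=102.02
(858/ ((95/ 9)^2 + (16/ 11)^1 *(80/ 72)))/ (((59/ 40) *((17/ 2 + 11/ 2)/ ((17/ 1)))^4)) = 31924983519/ 2853437237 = 11.19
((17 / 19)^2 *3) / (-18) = -289 / 2166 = -0.13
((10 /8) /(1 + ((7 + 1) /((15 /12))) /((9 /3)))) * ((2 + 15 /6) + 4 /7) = 5325 /2632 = 2.02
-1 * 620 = -620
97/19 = 5.11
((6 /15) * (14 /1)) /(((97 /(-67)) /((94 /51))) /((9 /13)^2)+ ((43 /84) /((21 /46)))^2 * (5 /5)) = -68591114928 /4672877285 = -14.68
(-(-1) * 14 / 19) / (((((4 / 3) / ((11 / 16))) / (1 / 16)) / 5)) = 1155 / 9728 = 0.12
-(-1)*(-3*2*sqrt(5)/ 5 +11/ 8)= 11/ 8 -6*sqrt(5)/ 5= -1.31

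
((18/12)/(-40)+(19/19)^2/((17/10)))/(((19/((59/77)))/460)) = 145199/14212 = 10.22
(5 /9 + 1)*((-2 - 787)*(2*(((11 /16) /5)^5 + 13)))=-78423950894891 /2457600000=-31910.79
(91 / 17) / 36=91 / 612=0.15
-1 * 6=-6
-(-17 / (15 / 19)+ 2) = 293 / 15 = 19.53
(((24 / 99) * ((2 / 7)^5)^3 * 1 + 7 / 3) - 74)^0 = 1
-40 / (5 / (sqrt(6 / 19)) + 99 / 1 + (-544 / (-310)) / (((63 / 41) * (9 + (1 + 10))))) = -18891224478000 / 46405300935113 + 158925375000 * sqrt(114) / 46405300935113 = -0.37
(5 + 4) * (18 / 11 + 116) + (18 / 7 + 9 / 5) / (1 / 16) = 434538 / 385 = 1128.67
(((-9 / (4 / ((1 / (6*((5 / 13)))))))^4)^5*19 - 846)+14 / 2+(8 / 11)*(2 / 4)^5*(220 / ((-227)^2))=-827.55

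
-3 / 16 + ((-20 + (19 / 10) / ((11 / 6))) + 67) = 42107 / 880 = 47.85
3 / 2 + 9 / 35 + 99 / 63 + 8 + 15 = 1843 / 70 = 26.33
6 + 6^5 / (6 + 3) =870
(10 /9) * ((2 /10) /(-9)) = -0.02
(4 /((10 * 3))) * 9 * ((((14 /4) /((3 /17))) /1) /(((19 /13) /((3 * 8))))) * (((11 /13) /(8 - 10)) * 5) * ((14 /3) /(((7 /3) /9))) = -14881.26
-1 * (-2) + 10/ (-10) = 1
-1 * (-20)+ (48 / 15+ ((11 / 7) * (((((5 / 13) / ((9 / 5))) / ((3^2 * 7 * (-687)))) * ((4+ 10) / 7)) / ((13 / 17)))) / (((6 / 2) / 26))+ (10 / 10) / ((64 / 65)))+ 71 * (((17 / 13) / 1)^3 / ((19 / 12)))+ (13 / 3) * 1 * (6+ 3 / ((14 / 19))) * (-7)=-19778286377688977 / 109267932795840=-181.01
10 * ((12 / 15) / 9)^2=32 / 405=0.08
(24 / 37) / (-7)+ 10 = 2566 / 259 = 9.91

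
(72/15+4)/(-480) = -11/600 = -0.02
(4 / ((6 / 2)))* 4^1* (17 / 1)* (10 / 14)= 64.76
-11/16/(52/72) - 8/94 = -5069/4888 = -1.04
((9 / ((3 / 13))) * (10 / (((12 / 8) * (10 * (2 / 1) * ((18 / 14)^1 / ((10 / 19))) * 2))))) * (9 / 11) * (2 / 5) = 182 / 209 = 0.87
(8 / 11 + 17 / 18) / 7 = 331 / 1386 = 0.24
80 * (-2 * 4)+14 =-626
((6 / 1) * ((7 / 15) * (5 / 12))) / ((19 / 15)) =35 / 38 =0.92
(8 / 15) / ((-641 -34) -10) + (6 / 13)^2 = 368548 / 1736475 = 0.21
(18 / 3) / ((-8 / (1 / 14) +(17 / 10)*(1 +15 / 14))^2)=117600 / 230644969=0.00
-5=-5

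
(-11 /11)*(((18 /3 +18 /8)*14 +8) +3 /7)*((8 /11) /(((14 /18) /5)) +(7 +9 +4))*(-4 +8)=-6593000 /539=-12231.91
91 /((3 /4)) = 364 /3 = 121.33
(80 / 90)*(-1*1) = -8 / 9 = -0.89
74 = 74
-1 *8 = -8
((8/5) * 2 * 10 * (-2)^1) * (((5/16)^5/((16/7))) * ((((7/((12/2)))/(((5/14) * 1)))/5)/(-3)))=42875/2359296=0.02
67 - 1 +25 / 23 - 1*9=1336 / 23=58.09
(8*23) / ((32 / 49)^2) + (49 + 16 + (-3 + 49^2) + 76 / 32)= 370791 / 128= 2896.80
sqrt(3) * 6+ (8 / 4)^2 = 4+ 6 * sqrt(3) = 14.39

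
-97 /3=-32.33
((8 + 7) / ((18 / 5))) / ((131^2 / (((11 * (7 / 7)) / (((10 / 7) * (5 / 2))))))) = 77 / 102966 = 0.00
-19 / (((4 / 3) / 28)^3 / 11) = -1935549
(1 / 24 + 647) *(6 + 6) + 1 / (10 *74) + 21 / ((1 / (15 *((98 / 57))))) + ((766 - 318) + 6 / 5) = 123099241 / 14060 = 8755.28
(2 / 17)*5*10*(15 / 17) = 1500 / 289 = 5.19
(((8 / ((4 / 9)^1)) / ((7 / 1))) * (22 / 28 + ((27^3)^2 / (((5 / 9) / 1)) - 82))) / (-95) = -439334783361 / 23275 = -18875823.13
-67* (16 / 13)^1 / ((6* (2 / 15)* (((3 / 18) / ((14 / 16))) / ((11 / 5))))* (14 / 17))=-37587 / 26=-1445.65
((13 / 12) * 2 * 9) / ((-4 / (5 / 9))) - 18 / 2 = -281 / 24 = -11.71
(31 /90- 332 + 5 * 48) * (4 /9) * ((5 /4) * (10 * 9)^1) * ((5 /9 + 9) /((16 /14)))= -12414745 /324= -38317.11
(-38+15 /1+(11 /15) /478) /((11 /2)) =-164899 /39435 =-4.18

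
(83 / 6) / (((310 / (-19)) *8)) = -1577 / 14880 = -0.11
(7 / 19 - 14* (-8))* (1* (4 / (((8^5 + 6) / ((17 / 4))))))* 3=15555 / 88958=0.17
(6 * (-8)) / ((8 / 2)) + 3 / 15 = -59 / 5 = -11.80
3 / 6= 1 / 2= 0.50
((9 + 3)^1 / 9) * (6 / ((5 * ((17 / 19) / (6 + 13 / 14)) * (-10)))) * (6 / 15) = -7372 / 14875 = -0.50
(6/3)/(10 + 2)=1/6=0.17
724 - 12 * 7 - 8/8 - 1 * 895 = -256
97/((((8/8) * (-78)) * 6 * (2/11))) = -1067/936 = -1.14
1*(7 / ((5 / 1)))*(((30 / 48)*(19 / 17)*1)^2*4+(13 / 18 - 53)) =-14660569 / 208080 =-70.46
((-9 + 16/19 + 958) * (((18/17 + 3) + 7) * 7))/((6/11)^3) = 7902763253/17442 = 453088.14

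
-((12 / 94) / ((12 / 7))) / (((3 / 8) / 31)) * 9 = -2604 / 47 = -55.40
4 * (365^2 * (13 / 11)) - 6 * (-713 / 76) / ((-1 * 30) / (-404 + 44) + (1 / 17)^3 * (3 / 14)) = 4533984471734 / 7191481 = 630466.03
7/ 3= 2.33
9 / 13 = 0.69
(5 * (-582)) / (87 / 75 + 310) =-9.35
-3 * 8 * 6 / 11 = -144 / 11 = -13.09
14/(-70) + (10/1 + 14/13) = 707/65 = 10.88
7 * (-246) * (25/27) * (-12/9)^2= -2834.57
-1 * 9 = -9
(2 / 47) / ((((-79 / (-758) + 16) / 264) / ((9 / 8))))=0.78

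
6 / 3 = 2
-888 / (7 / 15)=-13320 / 7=-1902.86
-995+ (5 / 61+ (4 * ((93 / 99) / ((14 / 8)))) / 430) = -3014153722 / 3029565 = -994.91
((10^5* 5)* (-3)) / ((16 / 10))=-937500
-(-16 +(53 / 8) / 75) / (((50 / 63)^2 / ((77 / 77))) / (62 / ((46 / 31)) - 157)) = -669426093 / 230000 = -2910.55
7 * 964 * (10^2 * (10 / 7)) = 964000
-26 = -26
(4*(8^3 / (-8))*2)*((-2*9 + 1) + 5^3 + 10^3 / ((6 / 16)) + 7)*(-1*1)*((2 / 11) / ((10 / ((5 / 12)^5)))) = 5215625 / 16038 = 325.20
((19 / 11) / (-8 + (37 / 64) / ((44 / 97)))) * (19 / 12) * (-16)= 369664 / 56817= 6.51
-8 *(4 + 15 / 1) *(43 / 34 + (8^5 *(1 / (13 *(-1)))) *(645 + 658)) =110328240652 / 221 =499222808.38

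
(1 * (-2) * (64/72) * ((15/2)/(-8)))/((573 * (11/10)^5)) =500000/276846669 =0.00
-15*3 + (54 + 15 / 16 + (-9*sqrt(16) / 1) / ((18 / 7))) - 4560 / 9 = -24515 / 48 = -510.73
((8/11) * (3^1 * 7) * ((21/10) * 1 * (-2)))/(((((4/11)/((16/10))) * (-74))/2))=7056/925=7.63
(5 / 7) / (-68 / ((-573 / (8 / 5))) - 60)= -14325 / 1199492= -0.01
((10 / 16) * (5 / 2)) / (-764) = -25 / 12224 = -0.00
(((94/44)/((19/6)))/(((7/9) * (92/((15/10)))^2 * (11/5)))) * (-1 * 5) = -285525/544844608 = -0.00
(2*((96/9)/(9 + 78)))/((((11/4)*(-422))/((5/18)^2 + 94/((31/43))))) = -41932256/1521116091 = -0.03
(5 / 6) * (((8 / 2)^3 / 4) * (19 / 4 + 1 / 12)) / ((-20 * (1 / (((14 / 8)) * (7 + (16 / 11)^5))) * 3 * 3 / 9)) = -147238133 / 1932612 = -76.19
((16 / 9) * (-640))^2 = 104857600 / 81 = 1294538.27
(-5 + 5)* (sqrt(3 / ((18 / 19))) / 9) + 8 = 8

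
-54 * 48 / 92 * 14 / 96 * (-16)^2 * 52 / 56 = -22464 / 23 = -976.70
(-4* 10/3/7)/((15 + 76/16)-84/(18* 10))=-800/8099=-0.10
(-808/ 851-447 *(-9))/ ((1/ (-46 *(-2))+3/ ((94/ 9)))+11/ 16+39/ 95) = 244522331600/ 84878333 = 2880.86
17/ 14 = 1.21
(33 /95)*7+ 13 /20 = 1171 /380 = 3.08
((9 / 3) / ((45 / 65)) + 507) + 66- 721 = -431 / 3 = -143.67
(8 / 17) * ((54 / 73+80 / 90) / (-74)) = -4280 / 413253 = -0.01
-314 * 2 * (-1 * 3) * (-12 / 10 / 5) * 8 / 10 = -45216 / 125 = -361.73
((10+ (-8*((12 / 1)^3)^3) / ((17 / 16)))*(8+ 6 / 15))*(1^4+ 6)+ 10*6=-194172854151384 / 85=-2284386519428.05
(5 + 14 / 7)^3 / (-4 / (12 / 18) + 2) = -343 / 4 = -85.75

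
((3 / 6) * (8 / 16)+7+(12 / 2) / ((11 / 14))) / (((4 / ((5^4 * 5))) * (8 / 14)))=20352.45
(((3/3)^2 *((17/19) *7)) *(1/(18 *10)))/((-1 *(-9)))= 119/30780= 0.00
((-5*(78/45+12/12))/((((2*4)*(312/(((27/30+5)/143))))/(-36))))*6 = 7257/148720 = 0.05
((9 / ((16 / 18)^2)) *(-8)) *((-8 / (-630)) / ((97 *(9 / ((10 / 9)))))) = -1 / 679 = -0.00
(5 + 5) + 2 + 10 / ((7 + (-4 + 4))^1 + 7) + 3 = 110 / 7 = 15.71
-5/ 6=-0.83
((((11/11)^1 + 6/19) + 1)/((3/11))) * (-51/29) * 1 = -8228/551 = -14.93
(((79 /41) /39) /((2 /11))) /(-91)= -869 /291018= -0.00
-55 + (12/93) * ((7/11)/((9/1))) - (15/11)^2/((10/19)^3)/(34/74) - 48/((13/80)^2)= -7373156904137/3879584280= -1900.50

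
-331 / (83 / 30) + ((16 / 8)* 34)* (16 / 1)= 80374 / 83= 968.36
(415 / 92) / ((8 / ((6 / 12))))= 415 / 1472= 0.28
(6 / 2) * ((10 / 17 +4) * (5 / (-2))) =-585 / 17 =-34.41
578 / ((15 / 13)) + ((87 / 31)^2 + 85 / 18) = 44415359 / 86490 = 513.53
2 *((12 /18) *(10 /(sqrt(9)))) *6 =80 /3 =26.67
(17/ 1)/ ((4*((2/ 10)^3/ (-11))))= -23375/ 4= -5843.75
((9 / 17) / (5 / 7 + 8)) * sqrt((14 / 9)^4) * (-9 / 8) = -343 / 2074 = -0.17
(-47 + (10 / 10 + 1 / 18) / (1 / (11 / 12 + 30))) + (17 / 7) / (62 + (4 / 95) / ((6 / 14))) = -191685869 / 13379688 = -14.33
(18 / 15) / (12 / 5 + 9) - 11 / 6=-197 / 114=-1.73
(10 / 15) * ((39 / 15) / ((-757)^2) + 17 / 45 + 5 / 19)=125613230 / 293974137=0.43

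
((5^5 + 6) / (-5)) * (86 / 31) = -8686 / 5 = -1737.20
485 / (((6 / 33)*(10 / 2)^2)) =1067 / 10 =106.70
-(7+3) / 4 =-5 / 2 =-2.50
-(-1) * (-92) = -92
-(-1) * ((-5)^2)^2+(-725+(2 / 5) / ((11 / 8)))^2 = 1590630506 / 3025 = 525828.27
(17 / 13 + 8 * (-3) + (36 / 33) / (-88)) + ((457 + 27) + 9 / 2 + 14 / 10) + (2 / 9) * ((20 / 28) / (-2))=231453608 / 495495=467.12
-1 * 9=-9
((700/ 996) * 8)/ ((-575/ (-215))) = 12040/ 5727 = 2.10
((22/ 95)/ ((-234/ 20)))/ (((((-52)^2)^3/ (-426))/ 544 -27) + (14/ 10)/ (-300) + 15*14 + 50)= 26554000/ 114140713012209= 0.00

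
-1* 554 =-554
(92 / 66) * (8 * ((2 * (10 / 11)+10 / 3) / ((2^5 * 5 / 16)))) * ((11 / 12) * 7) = 36.86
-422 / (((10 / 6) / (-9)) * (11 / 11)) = 2278.80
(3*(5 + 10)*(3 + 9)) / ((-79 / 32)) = -17280 / 79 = -218.73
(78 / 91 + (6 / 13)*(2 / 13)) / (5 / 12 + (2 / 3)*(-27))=-13176 / 249613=-0.05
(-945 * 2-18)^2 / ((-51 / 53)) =-64314864 / 17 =-3783227.29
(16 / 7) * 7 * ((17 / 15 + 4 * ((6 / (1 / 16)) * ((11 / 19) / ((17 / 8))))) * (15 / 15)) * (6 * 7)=114771104 / 1615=71065.70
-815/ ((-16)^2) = -815/ 256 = -3.18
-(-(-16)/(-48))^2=-1/9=-0.11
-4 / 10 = -2 / 5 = -0.40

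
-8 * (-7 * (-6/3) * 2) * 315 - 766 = -71326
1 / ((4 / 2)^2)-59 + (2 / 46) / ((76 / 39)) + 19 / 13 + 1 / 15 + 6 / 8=-19241371 / 340860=-56.45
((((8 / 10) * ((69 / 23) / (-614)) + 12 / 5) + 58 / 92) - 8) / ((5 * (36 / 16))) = -234118 / 529575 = -0.44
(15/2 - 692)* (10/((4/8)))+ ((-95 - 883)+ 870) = -13798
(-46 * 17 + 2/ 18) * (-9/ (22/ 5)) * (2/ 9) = 35185/ 99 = 355.40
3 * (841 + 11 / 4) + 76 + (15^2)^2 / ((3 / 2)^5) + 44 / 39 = 1446907 / 156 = 9275.04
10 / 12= 5 / 6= 0.83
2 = 2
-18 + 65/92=-1591/92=-17.29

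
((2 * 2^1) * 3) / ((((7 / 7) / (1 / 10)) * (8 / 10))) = 3 / 2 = 1.50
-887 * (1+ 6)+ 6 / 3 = -6207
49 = 49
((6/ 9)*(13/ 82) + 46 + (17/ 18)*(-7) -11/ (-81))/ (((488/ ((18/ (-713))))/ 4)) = -263225/ 32097834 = -0.01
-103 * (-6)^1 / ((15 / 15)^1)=618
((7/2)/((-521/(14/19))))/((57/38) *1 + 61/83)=-1162/524647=-0.00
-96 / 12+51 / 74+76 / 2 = 30.69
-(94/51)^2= -8836/2601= -3.40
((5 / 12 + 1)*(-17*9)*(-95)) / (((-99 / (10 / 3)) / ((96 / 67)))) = -2196400 / 2211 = -993.40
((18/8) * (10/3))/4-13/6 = -7/24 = -0.29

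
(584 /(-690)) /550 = -146 /94875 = -0.00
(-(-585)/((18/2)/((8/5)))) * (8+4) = 1248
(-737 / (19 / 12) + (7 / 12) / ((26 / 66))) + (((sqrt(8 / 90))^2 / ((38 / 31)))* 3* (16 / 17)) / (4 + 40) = -1285869229 / 2771340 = -463.99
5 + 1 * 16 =21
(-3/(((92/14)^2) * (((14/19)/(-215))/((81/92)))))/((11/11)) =6948585/389344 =17.85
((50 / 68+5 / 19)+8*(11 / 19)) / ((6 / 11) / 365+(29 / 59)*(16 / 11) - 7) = -0.90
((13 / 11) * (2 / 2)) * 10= 130 / 11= 11.82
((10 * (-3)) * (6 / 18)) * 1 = -10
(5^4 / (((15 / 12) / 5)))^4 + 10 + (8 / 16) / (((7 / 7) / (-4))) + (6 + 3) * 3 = 39062500000035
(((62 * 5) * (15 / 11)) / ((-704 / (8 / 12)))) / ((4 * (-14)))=0.01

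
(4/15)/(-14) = -0.02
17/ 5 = 3.40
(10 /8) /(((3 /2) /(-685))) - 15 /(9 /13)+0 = -1185 /2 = -592.50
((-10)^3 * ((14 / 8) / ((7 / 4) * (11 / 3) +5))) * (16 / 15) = -22400 / 137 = -163.50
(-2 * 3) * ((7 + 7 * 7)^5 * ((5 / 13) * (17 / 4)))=-70218301440 / 13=-5401407803.08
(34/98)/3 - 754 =-110821/147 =-753.88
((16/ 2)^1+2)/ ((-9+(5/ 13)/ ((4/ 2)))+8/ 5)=-1.39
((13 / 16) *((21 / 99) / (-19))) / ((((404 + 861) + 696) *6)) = -91 / 118036512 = -0.00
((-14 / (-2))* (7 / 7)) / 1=7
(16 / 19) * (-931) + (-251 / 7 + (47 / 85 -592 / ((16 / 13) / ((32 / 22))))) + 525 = -6505341 / 6545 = -993.94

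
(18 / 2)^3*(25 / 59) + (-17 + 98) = 23004 / 59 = 389.90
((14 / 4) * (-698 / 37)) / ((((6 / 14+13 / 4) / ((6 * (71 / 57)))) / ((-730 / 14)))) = 506482760 / 72409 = 6994.75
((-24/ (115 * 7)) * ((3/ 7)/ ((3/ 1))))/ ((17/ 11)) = -264/ 95795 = -0.00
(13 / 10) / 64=13 / 640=0.02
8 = 8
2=2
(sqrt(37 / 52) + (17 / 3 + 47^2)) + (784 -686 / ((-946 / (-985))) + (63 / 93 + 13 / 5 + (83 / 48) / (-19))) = sqrt(481) / 26 + 50984853341 / 22287760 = 2288.42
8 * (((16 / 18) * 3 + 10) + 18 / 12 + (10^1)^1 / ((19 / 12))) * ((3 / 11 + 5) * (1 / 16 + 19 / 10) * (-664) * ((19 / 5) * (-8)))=5647322656 / 165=34226197.92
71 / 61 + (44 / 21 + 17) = 25952 / 1281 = 20.26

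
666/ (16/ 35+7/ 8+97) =6.77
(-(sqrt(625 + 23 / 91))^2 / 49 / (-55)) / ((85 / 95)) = 1081062 / 4169165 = 0.26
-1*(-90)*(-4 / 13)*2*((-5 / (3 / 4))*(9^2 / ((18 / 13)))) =21600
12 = 12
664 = 664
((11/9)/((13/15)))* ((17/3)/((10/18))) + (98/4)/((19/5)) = 10291/494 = 20.83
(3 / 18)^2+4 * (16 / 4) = 577 / 36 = 16.03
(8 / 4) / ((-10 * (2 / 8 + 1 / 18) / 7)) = -252 / 55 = -4.58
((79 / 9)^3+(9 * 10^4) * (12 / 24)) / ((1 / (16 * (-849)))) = -150773520592 / 243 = -620467162.93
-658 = -658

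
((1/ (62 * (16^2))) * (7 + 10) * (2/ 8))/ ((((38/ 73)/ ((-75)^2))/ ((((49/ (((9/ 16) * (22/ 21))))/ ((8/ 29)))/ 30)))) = 1543028375/ 53075968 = 29.07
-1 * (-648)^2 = -419904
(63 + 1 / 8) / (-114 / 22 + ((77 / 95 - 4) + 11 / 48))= -7.75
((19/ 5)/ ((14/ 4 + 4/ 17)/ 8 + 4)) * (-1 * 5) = -5168/ 1215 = -4.25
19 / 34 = 0.56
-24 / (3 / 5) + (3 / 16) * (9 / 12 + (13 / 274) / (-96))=-5591805 / 140288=-39.86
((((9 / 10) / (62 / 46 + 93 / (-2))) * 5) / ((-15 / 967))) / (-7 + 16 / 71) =-4737333 / 4995185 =-0.95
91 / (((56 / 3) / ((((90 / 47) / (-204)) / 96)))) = -195 / 409088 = -0.00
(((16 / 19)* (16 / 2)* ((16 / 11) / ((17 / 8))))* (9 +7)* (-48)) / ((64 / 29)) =-5701632 / 3553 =-1604.74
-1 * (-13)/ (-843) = -13/ 843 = -0.02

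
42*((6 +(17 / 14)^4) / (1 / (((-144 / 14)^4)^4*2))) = 122838460944975739282101169368858624 / 11398895185373143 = 10776347965950229980.38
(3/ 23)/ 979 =3/ 22517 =0.00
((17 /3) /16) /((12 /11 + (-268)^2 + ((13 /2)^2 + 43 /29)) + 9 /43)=233189 /47319721212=0.00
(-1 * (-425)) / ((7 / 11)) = 667.86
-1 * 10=-10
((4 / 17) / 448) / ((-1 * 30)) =-1 / 57120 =-0.00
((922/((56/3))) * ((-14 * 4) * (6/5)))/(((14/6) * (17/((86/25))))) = -4281768/14875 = -287.85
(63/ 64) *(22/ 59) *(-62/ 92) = -0.25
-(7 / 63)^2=-1 / 81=-0.01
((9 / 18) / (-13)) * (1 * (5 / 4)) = -5 / 104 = -0.05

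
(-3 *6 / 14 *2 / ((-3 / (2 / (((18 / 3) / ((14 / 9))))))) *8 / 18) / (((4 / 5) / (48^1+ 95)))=2860 / 81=35.31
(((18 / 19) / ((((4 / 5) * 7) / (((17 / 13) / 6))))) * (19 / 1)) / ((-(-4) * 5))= 51 / 1456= 0.04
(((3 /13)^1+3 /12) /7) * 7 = 25 /52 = 0.48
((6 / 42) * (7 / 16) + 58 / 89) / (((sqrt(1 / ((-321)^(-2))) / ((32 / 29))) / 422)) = 286116 / 276167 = 1.04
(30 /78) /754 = 5 /9802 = 0.00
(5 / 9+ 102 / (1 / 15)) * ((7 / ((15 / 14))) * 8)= 2159920 / 27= 79997.04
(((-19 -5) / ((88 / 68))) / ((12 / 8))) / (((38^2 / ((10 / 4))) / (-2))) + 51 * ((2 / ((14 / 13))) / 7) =2641103 / 194579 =13.57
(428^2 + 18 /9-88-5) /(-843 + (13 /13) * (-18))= -61031 /287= -212.65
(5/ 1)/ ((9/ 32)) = 160/ 9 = 17.78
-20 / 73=-0.27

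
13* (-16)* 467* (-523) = 50802128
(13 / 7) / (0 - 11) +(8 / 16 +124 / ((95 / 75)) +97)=571231 / 2926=195.23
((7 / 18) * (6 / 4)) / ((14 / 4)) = 1 / 6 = 0.17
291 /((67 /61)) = 17751 /67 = 264.94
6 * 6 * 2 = 72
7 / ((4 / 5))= 35 / 4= 8.75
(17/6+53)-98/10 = 1381/30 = 46.03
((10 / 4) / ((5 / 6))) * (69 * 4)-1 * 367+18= 479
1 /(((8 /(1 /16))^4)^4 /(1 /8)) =1 /41538374868278621028243970633760768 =0.00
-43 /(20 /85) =-731 /4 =-182.75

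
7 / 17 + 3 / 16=163 / 272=0.60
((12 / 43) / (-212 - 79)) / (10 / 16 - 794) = 32 / 26473337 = 0.00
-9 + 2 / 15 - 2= -163 / 15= -10.87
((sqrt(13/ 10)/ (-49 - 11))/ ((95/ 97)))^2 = 122317/ 324900000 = 0.00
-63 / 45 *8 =-56 / 5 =-11.20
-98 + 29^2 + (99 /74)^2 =4078469 /5476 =744.79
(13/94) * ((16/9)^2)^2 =425984/308367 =1.38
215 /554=0.39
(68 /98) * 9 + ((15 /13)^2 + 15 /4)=375171 /33124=11.33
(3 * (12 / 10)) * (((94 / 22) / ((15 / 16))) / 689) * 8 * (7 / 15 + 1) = 24064 / 86125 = 0.28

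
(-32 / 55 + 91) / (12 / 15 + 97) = 4973 / 5379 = 0.92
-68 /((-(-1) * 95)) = -68 /95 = -0.72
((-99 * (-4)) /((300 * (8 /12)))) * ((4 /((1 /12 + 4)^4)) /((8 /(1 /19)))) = 0.00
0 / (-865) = 0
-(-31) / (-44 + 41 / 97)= -3007 / 4227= -0.71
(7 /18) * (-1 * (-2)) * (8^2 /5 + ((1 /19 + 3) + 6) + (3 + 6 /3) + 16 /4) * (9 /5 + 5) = 232526 /1425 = 163.18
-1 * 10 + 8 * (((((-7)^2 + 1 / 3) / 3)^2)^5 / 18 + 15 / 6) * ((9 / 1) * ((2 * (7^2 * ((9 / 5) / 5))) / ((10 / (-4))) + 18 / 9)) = -30535358307655062995855114 / 435848050125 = -70059641884132.80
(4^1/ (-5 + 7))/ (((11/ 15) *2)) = 15/ 11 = 1.36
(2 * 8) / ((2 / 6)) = 48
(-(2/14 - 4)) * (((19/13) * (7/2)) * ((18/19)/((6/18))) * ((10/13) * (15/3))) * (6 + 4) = 364500/169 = 2156.80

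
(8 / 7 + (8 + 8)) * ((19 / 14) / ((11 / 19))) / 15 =1444 / 539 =2.68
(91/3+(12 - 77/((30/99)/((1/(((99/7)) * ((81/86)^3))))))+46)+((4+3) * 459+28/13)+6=340737027154/103630995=3287.98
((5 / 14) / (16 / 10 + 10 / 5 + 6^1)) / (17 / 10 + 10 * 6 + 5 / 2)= 125 / 215712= 0.00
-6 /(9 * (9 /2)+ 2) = -12 /85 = -0.14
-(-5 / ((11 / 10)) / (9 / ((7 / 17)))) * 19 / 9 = 6650 / 15147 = 0.44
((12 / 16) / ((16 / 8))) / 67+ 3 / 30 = 283 / 2680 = 0.11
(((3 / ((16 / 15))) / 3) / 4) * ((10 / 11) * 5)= 375 / 352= 1.07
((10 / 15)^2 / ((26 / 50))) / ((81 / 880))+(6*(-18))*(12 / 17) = -10786192 / 161109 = -66.95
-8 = -8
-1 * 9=-9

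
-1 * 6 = -6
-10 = -10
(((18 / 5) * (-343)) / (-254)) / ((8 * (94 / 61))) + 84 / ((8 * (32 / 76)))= 6048231 / 238760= 25.33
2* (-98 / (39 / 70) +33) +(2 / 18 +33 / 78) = -66751 / 234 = -285.26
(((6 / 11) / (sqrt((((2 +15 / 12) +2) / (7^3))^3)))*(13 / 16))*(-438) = -651014*sqrt(3) / 11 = -102508.12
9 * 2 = 18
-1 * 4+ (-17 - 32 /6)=-79 /3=-26.33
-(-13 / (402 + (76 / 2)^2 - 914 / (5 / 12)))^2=-4225 / 3020644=-0.00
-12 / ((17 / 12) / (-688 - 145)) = 7056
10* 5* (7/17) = 350/17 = 20.59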